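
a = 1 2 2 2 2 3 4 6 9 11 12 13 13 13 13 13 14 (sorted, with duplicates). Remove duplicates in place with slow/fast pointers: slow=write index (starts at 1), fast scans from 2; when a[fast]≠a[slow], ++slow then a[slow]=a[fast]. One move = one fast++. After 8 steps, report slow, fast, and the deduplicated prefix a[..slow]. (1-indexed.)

slow=6, fast=10, prefix=[1, 2, 3, 4, 6, 9]

(s=1,f=2) a[fast]=2≠a[slow]=1 write a[2]=2 → slow++,fast++
(s=2,f=3) a[fast]=2=a[slow] dup → fast++
(s=2,f=4) a[fast]=2=a[slow] dup → fast++
(s=2,f=5) a[fast]=2=a[slow] dup → fast++
(s=2,f=6) a[fast]=3≠a[slow]=2 write a[3]=3 → slow++,fast++
(s=3,f=7) a[fast]=4≠a[slow]=3 write a[4]=4 → slow++,fast++
(s=4,f=8) a[fast]=6≠a[slow]=4 write a[5]=6 → slow++,fast++
(s=5,f=9) a[fast]=9≠a[slow]=6 write a[6]=9 → slow++,fast++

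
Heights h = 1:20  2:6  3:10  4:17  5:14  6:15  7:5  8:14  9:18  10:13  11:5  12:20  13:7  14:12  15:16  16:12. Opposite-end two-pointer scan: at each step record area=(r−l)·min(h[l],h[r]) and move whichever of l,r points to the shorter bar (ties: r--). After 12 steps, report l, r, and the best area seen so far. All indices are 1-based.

[1,16] min(20,12)*15=180 best=180 * → r--
[1,15] min(20,16)*14=224 best=224 * → r--
[1,14] min(20,12)*13=156 best=224 → r--
[1,13] min(20,7)*12=84 best=224 → r--
[1,12] min(20,20)*11=220 best=224 → r--
[1,11] min(20,5)*10=50 best=224 → r--
[1,10] min(20,13)*9=117 best=224 → r--
[1,9] min(20,18)*8=144 best=224 → r--
[1,8] min(20,14)*7=98 best=224 → r--
[1,7] min(20,5)*6=30 best=224 → r--
[1,6] min(20,15)*5=75 best=224 → r--
[1,5] min(20,14)*4=56 best=224 → r--

l=1, r=4, best area=224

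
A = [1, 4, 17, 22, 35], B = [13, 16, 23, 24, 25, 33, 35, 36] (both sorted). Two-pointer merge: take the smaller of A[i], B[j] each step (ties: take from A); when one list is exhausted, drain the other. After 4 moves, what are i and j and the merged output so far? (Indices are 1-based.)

i=3, j=3, merged so far=[1, 4, 13, 16]

[i=1,j=1] A[i]=1<=B[j]=13 take 1 → i++
[i=2,j=1] A[i]=4<=B[j]=13 take 4 → i++
[i=3,j=1] A[i]=17>B[j]=13 take 13 → j++
[i=3,j=2] A[i]=17>B[j]=16 take 16 → j++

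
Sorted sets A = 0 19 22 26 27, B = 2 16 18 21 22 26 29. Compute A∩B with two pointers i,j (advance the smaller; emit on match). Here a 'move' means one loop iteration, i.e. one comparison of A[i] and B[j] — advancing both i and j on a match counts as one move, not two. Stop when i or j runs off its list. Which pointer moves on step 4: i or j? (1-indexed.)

j

i=1 j=1: 0<2, i++
i=2 j=1: 19>2, j++
i=2 j=2: 19>16, j++
i=2 j=3: 19>18, j++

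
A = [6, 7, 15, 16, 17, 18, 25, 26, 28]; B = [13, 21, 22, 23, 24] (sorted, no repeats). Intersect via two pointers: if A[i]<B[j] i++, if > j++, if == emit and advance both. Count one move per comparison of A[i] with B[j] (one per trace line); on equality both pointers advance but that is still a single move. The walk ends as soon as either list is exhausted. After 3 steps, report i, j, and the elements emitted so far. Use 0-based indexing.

i=2, j=1, emitted=[]

i=0 j=0: 6<13, i++
i=1 j=0: 7<13, i++
i=2 j=0: 15>13, j++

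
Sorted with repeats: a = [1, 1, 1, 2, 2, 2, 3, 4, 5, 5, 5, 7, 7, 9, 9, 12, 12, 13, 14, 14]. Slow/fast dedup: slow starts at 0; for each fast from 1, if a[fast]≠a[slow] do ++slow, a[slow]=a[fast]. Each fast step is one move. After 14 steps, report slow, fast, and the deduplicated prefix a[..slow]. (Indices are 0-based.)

slow=0 fast=1: a[fast]=1=a[slow] dup, fast++
slow=0 fast=2: a[fast]=1=a[slow] dup, fast++
slow=0 fast=3: a[fast]=2≠a[slow]=1 write a[1]=2, slow++,fast++
slow=1 fast=4: a[fast]=2=a[slow] dup, fast++
slow=1 fast=5: a[fast]=2=a[slow] dup, fast++
slow=1 fast=6: a[fast]=3≠a[slow]=2 write a[2]=3, slow++,fast++
slow=2 fast=7: a[fast]=4≠a[slow]=3 write a[3]=4, slow++,fast++
slow=3 fast=8: a[fast]=5≠a[slow]=4 write a[4]=5, slow++,fast++
slow=4 fast=9: a[fast]=5=a[slow] dup, fast++
slow=4 fast=10: a[fast]=5=a[slow] dup, fast++
slow=4 fast=11: a[fast]=7≠a[slow]=5 write a[5]=7, slow++,fast++
slow=5 fast=12: a[fast]=7=a[slow] dup, fast++
slow=5 fast=13: a[fast]=9≠a[slow]=7 write a[6]=9, slow++,fast++
slow=6 fast=14: a[fast]=9=a[slow] dup, fast++

slow=6, fast=15, prefix=[1, 2, 3, 4, 5, 7, 9]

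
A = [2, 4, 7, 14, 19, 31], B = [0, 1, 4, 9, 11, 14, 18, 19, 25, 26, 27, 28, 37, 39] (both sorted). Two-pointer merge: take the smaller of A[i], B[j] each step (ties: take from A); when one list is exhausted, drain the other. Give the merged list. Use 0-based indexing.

i=0 j=0: A[i]=2>B[j]=0 take 0, j++
i=0 j=1: A[i]=2>B[j]=1 take 1, j++
i=0 j=2: A[i]=2<=B[j]=4 take 2, i++
i=1 j=2: A[i]=4<=B[j]=4 take 4, i++
i=2 j=2: A[i]=7>B[j]=4 take 4, j++
i=2 j=3: A[i]=7<=B[j]=9 take 7, i++
i=3 j=3: A[i]=14>B[j]=9 take 9, j++
i=3 j=4: A[i]=14>B[j]=11 take 11, j++
i=3 j=5: A[i]=14<=B[j]=14 take 14, i++
i=4 j=5: A[i]=19>B[j]=14 take 14, j++
i=4 j=6: A[i]=19>B[j]=18 take 18, j++
i=4 j=7: A[i]=19<=B[j]=19 take 19, i++
i=5 j=7: A[i]=31>B[j]=19 take 19, j++
i=5 j=8: A[i]=31>B[j]=25 take 25, j++
i=5 j=9: A[i]=31>B[j]=26 take 26, j++
i=5 j=10: A[i]=31>B[j]=27 take 27, j++
i=5 j=11: A[i]=31>B[j]=28 take 28, j++
i=5 j=12: A[i]=31<=B[j]=37 take 31, i++
i=6 j=12: A done, take B[j]=37, j++
i=6 j=13: A done, take B[j]=39, j++

[0, 1, 2, 4, 4, 7, 9, 11, 14, 14, 18, 19, 19, 25, 26, 27, 28, 31, 37, 39]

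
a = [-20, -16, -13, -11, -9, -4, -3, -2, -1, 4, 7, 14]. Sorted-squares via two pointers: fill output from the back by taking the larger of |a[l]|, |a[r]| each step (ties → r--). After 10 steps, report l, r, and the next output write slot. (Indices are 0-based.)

l=0 r=11: |-20|>|14| out[11]=400, l++
l=1 r=11: |-16|>|14| out[10]=256, l++
l=2 r=11: |-13|<=|14| out[9]=196, r--
l=2 r=10: |-13|>|7| out[8]=169, l++
l=3 r=10: |-11|>|7| out[7]=121, l++
l=4 r=10: |-9|>|7| out[6]=81, l++
l=5 r=10: |-4|<=|7| out[5]=49, r--
l=5 r=9: |-4|<=|4| out[4]=16, r--
l=5 r=8: |-4|>|-1| out[3]=16, l++
l=6 r=8: |-3|>|-1| out[2]=9, l++

l=7, r=8, next write slot=1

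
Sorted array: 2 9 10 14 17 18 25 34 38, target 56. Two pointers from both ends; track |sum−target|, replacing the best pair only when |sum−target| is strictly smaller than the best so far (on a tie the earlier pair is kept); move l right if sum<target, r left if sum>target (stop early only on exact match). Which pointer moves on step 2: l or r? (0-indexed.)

l

l=0 r=8: 2+38=40 d=16 *, l++
l=1 r=8: 9+38=47 d=9 *, l++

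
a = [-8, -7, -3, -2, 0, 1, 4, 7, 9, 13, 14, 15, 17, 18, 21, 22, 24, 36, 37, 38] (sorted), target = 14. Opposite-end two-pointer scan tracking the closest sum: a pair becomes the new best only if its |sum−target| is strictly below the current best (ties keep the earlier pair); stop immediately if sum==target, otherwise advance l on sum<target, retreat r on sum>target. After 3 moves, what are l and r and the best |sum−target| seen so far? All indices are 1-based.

l=1, r=17, best |Δ|=14

l=1 r=20: -8+38=30 d=16 *, r--
l=1 r=19: -8+37=29 d=15 *, r--
l=1 r=18: -8+36=28 d=14 *, r--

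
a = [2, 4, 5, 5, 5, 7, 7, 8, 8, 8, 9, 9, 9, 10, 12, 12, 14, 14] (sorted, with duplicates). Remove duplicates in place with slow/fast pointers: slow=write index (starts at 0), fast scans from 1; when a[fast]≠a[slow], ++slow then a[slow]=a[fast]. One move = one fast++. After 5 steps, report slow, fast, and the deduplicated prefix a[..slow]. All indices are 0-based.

slow=3, fast=6, prefix=[2, 4, 5, 7]

slow=0 fast=1: a[fast]=4≠a[slow]=2 write a[1]=4, slow++,fast++
slow=1 fast=2: a[fast]=5≠a[slow]=4 write a[2]=5, slow++,fast++
slow=2 fast=3: a[fast]=5=a[slow] dup, fast++
slow=2 fast=4: a[fast]=5=a[slow] dup, fast++
slow=2 fast=5: a[fast]=7≠a[slow]=5 write a[3]=7, slow++,fast++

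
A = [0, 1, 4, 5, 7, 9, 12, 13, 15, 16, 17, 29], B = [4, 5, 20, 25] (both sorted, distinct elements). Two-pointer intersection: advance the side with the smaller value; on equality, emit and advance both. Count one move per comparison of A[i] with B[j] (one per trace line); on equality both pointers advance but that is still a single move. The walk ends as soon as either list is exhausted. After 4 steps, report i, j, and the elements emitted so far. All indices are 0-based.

i=0 j=0: 0<4, i++
i=1 j=0: 1<4, i++
i=2 j=0: 4==4 emit, i++,j++
i=3 j=1: 5==5 emit, i++,j++

i=4, j=2, emitted=[4, 5]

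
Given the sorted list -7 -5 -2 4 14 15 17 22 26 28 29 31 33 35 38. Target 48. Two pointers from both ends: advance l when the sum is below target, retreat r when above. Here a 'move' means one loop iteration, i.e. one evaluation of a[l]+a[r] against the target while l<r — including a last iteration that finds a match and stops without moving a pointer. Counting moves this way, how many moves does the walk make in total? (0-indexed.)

8 moves

[0,14] -7+38=31 <48 → l++
[1,14] -5+38=33 <48 → l++
[2,14] -2+38=36 <48 → l++
[3,14] 4+38=42 <48 → l++
[4,14] 14+38=52 >48 → r--
[4,13] 14+35=49 >48 → r--
[4,12] 14+33=47 <48 → l++
[5,12] 15+33=48 → found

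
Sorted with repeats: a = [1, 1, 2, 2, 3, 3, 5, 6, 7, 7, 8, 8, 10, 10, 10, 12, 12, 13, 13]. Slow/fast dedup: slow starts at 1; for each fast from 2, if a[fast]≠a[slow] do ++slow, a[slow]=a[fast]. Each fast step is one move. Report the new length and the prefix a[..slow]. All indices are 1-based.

slow=1 fast=2: a[fast]=1=a[slow] dup, fast++
slow=1 fast=3: a[fast]=2≠a[slow]=1 write a[2]=2, slow++,fast++
slow=2 fast=4: a[fast]=2=a[slow] dup, fast++
slow=2 fast=5: a[fast]=3≠a[slow]=2 write a[3]=3, slow++,fast++
slow=3 fast=6: a[fast]=3=a[slow] dup, fast++
slow=3 fast=7: a[fast]=5≠a[slow]=3 write a[4]=5, slow++,fast++
slow=4 fast=8: a[fast]=6≠a[slow]=5 write a[5]=6, slow++,fast++
slow=5 fast=9: a[fast]=7≠a[slow]=6 write a[6]=7, slow++,fast++
slow=6 fast=10: a[fast]=7=a[slow] dup, fast++
slow=6 fast=11: a[fast]=8≠a[slow]=7 write a[7]=8, slow++,fast++
slow=7 fast=12: a[fast]=8=a[slow] dup, fast++
slow=7 fast=13: a[fast]=10≠a[slow]=8 write a[8]=10, slow++,fast++
slow=8 fast=14: a[fast]=10=a[slow] dup, fast++
slow=8 fast=15: a[fast]=10=a[slow] dup, fast++
slow=8 fast=16: a[fast]=12≠a[slow]=10 write a[9]=12, slow++,fast++
slow=9 fast=17: a[fast]=12=a[slow] dup, fast++
slow=9 fast=18: a[fast]=13≠a[slow]=12 write a[10]=13, slow++,fast++
slow=10 fast=19: a[fast]=13=a[slow] dup, fast++

length 10; prefix = [1, 2, 3, 5, 6, 7, 8, 10, 12, 13]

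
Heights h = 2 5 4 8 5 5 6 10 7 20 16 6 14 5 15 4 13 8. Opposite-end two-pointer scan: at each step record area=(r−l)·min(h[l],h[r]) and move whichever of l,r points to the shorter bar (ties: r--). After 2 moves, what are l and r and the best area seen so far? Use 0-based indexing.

l=2, r=17, best area=80

l=0 r=17: min(2,8)*17=34 best=34 *, l++
l=1 r=17: min(5,8)*16=80 best=80 *, l++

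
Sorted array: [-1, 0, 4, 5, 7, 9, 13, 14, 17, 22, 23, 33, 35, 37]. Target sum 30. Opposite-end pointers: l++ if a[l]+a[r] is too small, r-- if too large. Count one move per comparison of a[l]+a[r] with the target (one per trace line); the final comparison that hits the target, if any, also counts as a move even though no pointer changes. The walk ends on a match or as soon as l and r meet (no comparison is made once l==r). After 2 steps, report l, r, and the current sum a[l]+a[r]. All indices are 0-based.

l=0, r=11, sum=32

l=0 r=13: -1+37=36 >30, r--
l=0 r=12: -1+35=34 >30, r--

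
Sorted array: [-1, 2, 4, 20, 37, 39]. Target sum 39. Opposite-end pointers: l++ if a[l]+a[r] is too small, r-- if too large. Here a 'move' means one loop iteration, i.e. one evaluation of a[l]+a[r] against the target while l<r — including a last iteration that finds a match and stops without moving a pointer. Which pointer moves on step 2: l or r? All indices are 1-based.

l=1 r=6: -1+39=38 <39, l++
l=2 r=6: 2+39=41 >39, r--

r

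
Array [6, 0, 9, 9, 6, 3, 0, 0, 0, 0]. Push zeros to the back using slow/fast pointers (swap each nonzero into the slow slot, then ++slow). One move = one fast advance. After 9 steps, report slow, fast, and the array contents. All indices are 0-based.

(s=0,f=0) a[fast]=6≠0 swap→a[0]=6 → slow++,fast++
(s=1,f=1) a[fast]=0 → fast++
(s=1,f=2) a[fast]=9≠0 swap→a[1]=9 → slow++,fast++
(s=2,f=3) a[fast]=9≠0 swap→a[2]=9 → slow++,fast++
(s=3,f=4) a[fast]=6≠0 swap→a[3]=6 → slow++,fast++
(s=4,f=5) a[fast]=3≠0 swap→a[4]=3 → slow++,fast++
(s=5,f=6) a[fast]=0 → fast++
(s=5,f=7) a[fast]=0 → fast++
(s=5,f=8) a[fast]=0 → fast++

slow=5, fast=9, a=[6, 9, 9, 6, 3, 0, 0, 0, 0, 0]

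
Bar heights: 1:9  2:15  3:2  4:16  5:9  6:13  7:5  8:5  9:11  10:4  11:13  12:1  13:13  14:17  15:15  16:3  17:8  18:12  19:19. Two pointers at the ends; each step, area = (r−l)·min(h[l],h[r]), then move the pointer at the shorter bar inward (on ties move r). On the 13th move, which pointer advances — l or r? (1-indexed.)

l

l=1 r=19: min(9,19)*18=162 best=162 *, l++
l=2 r=19: min(15,19)*17=255 best=255 *, l++
l=3 r=19: min(2,19)*16=32 best=255, l++
l=4 r=19: min(16,19)*15=240 best=255, l++
l=5 r=19: min(9,19)*14=126 best=255, l++
l=6 r=19: min(13,19)*13=169 best=255, l++
l=7 r=19: min(5,19)*12=60 best=255, l++
l=8 r=19: min(5,19)*11=55 best=255, l++
l=9 r=19: min(11,19)*10=110 best=255, l++
l=10 r=19: min(4,19)*9=36 best=255, l++
l=11 r=19: min(13,19)*8=104 best=255, l++
l=12 r=19: min(1,19)*7=7 best=255, l++
l=13 r=19: min(13,19)*6=78 best=255, l++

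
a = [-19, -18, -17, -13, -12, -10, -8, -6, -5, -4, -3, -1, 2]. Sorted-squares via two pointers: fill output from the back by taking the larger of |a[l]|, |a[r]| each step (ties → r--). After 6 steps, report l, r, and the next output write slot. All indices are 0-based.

l=6, r=12, next write slot=6

[0,12] |-19|>|2| out[12]=361 → l++
[1,12] |-18|>|2| out[11]=324 → l++
[2,12] |-17|>|2| out[10]=289 → l++
[3,12] |-13|>|2| out[9]=169 → l++
[4,12] |-12|>|2| out[8]=144 → l++
[5,12] |-10|>|2| out[7]=100 → l++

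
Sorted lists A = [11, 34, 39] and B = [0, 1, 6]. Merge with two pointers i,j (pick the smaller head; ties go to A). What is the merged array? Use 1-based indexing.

[0, 1, 6, 11, 34, 39]

[i=1,j=1] A[i]=11>B[j]=0 take 0 → j++
[i=1,j=2] A[i]=11>B[j]=1 take 1 → j++
[i=1,j=3] A[i]=11>B[j]=6 take 6 → j++
[i=1,j=4] B done, take A[i]=11 → i++
[i=2,j=4] B done, take A[i]=34 → i++
[i=3,j=4] B done, take A[i]=39 → i++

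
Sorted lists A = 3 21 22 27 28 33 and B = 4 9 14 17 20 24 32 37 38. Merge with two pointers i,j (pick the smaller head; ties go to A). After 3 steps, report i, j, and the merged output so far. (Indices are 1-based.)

i=2, j=3, merged so far=[3, 4, 9]

i=1 j=1: A[i]=3<=B[j]=4 take 3, i++
i=2 j=1: A[i]=21>B[j]=4 take 4, j++
i=2 j=2: A[i]=21>B[j]=9 take 9, j++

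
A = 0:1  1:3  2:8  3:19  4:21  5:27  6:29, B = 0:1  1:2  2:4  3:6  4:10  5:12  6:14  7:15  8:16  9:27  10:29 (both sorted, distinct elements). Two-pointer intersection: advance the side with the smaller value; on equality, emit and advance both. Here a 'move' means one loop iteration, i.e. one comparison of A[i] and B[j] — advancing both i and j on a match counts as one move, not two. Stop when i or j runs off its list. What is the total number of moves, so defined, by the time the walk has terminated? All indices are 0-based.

15 moves

i=0 j=0: 1==1 emit, i++,j++
i=1 j=1: 3>2, j++
i=1 j=2: 3<4, i++
i=2 j=2: 8>4, j++
i=2 j=3: 8>6, j++
i=2 j=4: 8<10, i++
i=3 j=4: 19>10, j++
i=3 j=5: 19>12, j++
i=3 j=6: 19>14, j++
i=3 j=7: 19>15, j++
i=3 j=8: 19>16, j++
i=3 j=9: 19<27, i++
i=4 j=9: 21<27, i++
i=5 j=9: 27==27 emit, i++,j++
i=6 j=10: 29==29 emit, i++,j++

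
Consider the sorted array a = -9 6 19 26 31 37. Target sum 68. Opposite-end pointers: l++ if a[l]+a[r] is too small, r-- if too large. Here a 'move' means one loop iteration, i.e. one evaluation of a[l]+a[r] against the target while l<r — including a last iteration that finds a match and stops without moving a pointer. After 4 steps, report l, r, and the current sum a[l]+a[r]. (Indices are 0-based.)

l=0 r=5: -9+37=28 <68, l++
l=1 r=5: 6+37=43 <68, l++
l=2 r=5: 19+37=56 <68, l++
l=3 r=5: 26+37=63 <68, l++

l=4, r=5, sum=68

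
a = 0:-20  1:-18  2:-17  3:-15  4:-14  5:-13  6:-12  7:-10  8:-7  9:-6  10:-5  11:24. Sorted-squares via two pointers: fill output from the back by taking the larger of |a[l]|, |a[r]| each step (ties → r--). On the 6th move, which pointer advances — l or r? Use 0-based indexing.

l

[0,11] |-20|<=|24| out[11]=576 → r--
[0,10] |-20|>|-5| out[10]=400 → l++
[1,10] |-18|>|-5| out[9]=324 → l++
[2,10] |-17|>|-5| out[8]=289 → l++
[3,10] |-15|>|-5| out[7]=225 → l++
[4,10] |-14|>|-5| out[6]=196 → l++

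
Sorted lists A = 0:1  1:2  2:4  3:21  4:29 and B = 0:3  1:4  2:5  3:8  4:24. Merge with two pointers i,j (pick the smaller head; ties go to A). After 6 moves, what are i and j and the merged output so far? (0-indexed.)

i=3, j=3, merged so far=[1, 2, 3, 4, 4, 5]

i=0 j=0: A[i]=1<=B[j]=3 take 1, i++
i=1 j=0: A[i]=2<=B[j]=3 take 2, i++
i=2 j=0: A[i]=4>B[j]=3 take 3, j++
i=2 j=1: A[i]=4<=B[j]=4 take 4, i++
i=3 j=1: A[i]=21>B[j]=4 take 4, j++
i=3 j=2: A[i]=21>B[j]=5 take 5, j++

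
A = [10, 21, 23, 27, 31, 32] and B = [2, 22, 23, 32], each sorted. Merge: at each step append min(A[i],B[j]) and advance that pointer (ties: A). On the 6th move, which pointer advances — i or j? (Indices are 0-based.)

[i=0,j=0] A[i]=10>B[j]=2 take 2 → j++
[i=0,j=1] A[i]=10<=B[j]=22 take 10 → i++
[i=1,j=1] A[i]=21<=B[j]=22 take 21 → i++
[i=2,j=1] A[i]=23>B[j]=22 take 22 → j++
[i=2,j=2] A[i]=23<=B[j]=23 take 23 → i++
[i=3,j=2] A[i]=27>B[j]=23 take 23 → j++

j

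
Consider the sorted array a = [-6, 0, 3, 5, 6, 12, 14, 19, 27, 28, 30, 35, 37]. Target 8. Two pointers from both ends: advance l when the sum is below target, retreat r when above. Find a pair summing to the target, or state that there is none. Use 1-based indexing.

(-6, 14)

[1,13] -6+37=31 >8 → r--
[1,12] -6+35=29 >8 → r--
[1,11] -6+30=24 >8 → r--
[1,10] -6+28=22 >8 → r--
[1,9] -6+27=21 >8 → r--
[1,8] -6+19=13 >8 → r--
[1,7] -6+14=8 → found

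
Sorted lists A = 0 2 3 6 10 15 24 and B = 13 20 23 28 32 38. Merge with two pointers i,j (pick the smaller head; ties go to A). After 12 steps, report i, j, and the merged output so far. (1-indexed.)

[i=1,j=1] A[i]=0<=B[j]=13 take 0 → i++
[i=2,j=1] A[i]=2<=B[j]=13 take 2 → i++
[i=3,j=1] A[i]=3<=B[j]=13 take 3 → i++
[i=4,j=1] A[i]=6<=B[j]=13 take 6 → i++
[i=5,j=1] A[i]=10<=B[j]=13 take 10 → i++
[i=6,j=1] A[i]=15>B[j]=13 take 13 → j++
[i=6,j=2] A[i]=15<=B[j]=20 take 15 → i++
[i=7,j=2] A[i]=24>B[j]=20 take 20 → j++
[i=7,j=3] A[i]=24>B[j]=23 take 23 → j++
[i=7,j=4] A[i]=24<=B[j]=28 take 24 → i++
[i=8,j=4] A done, take B[j]=28 → j++
[i=8,j=5] A done, take B[j]=32 → j++

i=8, j=6, merged so far=[0, 2, 3, 6, 10, 13, 15, 20, 23, 24, 28, 32]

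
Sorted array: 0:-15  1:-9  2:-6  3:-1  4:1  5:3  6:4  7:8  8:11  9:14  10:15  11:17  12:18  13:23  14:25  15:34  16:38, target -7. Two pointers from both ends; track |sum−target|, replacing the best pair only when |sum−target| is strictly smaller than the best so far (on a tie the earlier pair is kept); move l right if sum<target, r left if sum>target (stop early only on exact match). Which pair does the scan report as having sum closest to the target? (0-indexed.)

pair (-15, 8) with sum -7 (|Δ|=0)

[0,16] -15+38=23 d=30 * → r--
[0,15] -15+34=19 d=26 * → r--
[0,14] -15+25=10 d=17 * → r--
[0,13] -15+23=8 d=15 * → r--
[0,12] -15+18=3 d=10 * → r--
[0,11] -15+17=2 d=9 * → r--
[0,10] -15+15=0 d=7 * → r--
[0,9] -15+14=-1 d=6 * → r--
[0,8] -15+11=-4 d=3 * → r--
[0,7] -15+8=-7 d=0 * → stop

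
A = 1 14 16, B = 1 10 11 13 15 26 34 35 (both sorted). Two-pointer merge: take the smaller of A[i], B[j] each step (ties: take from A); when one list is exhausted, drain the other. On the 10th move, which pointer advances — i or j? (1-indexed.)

i=1 j=1: A[i]=1<=B[j]=1 take 1, i++
i=2 j=1: A[i]=14>B[j]=1 take 1, j++
i=2 j=2: A[i]=14>B[j]=10 take 10, j++
i=2 j=3: A[i]=14>B[j]=11 take 11, j++
i=2 j=4: A[i]=14>B[j]=13 take 13, j++
i=2 j=5: A[i]=14<=B[j]=15 take 14, i++
i=3 j=5: A[i]=16>B[j]=15 take 15, j++
i=3 j=6: A[i]=16<=B[j]=26 take 16, i++
i=4 j=6: A done, take B[j]=26, j++
i=4 j=7: A done, take B[j]=34, j++

j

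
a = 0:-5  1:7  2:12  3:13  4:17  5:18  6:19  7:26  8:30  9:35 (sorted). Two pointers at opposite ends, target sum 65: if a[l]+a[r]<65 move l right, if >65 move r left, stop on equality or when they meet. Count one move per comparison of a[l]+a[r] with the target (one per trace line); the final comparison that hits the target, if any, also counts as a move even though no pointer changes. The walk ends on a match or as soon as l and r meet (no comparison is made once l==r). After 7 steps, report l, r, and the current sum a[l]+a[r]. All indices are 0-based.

l=7, r=9, sum=61

l=0 r=9: -5+35=30 <65, l++
l=1 r=9: 7+35=42 <65, l++
l=2 r=9: 12+35=47 <65, l++
l=3 r=9: 13+35=48 <65, l++
l=4 r=9: 17+35=52 <65, l++
l=5 r=9: 18+35=53 <65, l++
l=6 r=9: 19+35=54 <65, l++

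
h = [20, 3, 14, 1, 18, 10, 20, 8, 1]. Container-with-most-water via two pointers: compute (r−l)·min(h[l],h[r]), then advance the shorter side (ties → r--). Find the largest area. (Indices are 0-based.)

l=0 r=8: min(20,1)*8=8 best=8 *, r--
l=0 r=7: min(20,8)*7=56 best=56 *, r--
l=0 r=6: min(20,20)*6=120 best=120 *, r--
l=0 r=5: min(20,10)*5=50 best=120, r--
l=0 r=4: min(20,18)*4=72 best=120, r--
l=0 r=3: min(20,1)*3=3 best=120, r--
l=0 r=2: min(20,14)*2=28 best=120, r--
l=0 r=1: min(20,3)*1=3 best=120, r--

max area = 120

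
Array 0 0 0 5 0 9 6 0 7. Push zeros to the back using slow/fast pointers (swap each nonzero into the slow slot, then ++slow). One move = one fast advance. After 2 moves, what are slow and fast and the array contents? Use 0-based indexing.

slow=0, fast=2, a=[0, 0, 0, 5, 0, 9, 6, 0, 7]

(s=0,f=0) a[fast]=0 → fast++
(s=0,f=1) a[fast]=0 → fast++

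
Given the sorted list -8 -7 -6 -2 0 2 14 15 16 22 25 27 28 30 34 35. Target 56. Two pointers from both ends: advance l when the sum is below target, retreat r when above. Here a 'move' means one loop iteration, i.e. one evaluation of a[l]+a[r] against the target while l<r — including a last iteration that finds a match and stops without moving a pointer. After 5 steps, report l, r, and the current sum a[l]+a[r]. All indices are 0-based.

l=0 r=15: -8+35=27 <56, l++
l=1 r=15: -7+35=28 <56, l++
l=2 r=15: -6+35=29 <56, l++
l=3 r=15: -2+35=33 <56, l++
l=4 r=15: 0+35=35 <56, l++

l=5, r=15, sum=37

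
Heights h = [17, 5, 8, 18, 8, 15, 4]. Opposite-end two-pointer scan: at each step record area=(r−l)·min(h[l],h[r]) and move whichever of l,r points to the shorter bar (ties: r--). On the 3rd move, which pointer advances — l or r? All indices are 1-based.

r

[1,7] min(17,4)*6=24 best=24 * → r--
[1,6] min(17,15)*5=75 best=75 * → r--
[1,5] min(17,8)*4=32 best=75 → r--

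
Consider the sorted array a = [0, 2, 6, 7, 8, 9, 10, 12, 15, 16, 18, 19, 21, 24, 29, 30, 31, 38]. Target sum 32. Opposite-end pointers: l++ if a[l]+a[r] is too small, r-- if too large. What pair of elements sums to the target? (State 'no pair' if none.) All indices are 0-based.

(2, 30)

[0,17] 0+38=38 >32 → r--
[0,16] 0+31=31 <32 → l++
[1,16] 2+31=33 >32 → r--
[1,15] 2+30=32 → found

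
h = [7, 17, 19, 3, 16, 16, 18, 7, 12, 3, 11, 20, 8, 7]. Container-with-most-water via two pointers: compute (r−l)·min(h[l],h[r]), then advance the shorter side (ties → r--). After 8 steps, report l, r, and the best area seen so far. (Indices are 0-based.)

[0,13] min(7,7)*13=91 best=91 * → r--
[0,12] min(7,8)*12=84 best=91 → l++
[1,12] min(17,8)*11=88 best=91 → r--
[1,11] min(17,20)*10=170 best=170 * → l++
[2,11] min(19,20)*9=171 best=171 * → l++
[3,11] min(3,20)*8=24 best=171 → l++
[4,11] min(16,20)*7=112 best=171 → l++
[5,11] min(16,20)*6=96 best=171 → l++

l=6, r=11, best area=171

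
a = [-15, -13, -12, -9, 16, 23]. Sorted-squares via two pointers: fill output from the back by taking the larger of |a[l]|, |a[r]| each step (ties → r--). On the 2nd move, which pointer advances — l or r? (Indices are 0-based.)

r

l=0 r=5: |-15|<=|23| out[5]=529, r--
l=0 r=4: |-15|<=|16| out[4]=256, r--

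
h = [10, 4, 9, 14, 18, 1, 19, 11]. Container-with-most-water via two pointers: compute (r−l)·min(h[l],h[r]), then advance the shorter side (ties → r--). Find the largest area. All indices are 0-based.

[0,7] min(10,11)*7=70 best=70 * → l++
[1,7] min(4,11)*6=24 best=70 → l++
[2,7] min(9,11)*5=45 best=70 → l++
[3,7] min(14,11)*4=44 best=70 → r--
[3,6] min(14,19)*3=42 best=70 → l++
[4,6] min(18,19)*2=36 best=70 → l++
[5,6] min(1,19)*1=1 best=70 → l++

max area = 70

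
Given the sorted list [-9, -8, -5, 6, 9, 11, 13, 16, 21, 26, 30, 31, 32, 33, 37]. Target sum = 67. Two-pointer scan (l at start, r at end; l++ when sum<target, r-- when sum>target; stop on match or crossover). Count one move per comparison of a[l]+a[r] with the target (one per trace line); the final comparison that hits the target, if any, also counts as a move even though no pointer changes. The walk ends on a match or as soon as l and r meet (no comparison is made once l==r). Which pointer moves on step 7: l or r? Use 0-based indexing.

l

[0,14] -9+37=28 <67 → l++
[1,14] -8+37=29 <67 → l++
[2,14] -5+37=32 <67 → l++
[3,14] 6+37=43 <67 → l++
[4,14] 9+37=46 <67 → l++
[5,14] 11+37=48 <67 → l++
[6,14] 13+37=50 <67 → l++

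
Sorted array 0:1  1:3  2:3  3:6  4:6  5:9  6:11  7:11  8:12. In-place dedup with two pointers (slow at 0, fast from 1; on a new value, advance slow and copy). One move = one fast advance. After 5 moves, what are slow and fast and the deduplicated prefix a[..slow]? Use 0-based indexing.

slow=3, fast=6, prefix=[1, 3, 6, 9]

(s=0,f=1) a[fast]=3≠a[slow]=1 write a[1]=3 → slow++,fast++
(s=1,f=2) a[fast]=3=a[slow] dup → fast++
(s=1,f=3) a[fast]=6≠a[slow]=3 write a[2]=6 → slow++,fast++
(s=2,f=4) a[fast]=6=a[slow] dup → fast++
(s=2,f=5) a[fast]=9≠a[slow]=6 write a[3]=9 → slow++,fast++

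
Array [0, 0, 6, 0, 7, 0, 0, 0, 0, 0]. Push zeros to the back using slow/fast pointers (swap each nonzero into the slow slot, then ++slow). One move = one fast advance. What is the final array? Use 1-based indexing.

slow=1 fast=1: a[fast]=0, fast++
slow=1 fast=2: a[fast]=0, fast++
slow=1 fast=3: a[fast]=6≠0 swap→a[1]=6, slow++,fast++
slow=2 fast=4: a[fast]=0, fast++
slow=2 fast=5: a[fast]=7≠0 swap→a[2]=7, slow++,fast++
slow=3 fast=6: a[fast]=0, fast++
slow=3 fast=7: a[fast]=0, fast++
slow=3 fast=8: a[fast]=0, fast++
slow=3 fast=9: a[fast]=0, fast++
slow=3 fast=10: a[fast]=0, fast++

[6, 7, 0, 0, 0, 0, 0, 0, 0, 0]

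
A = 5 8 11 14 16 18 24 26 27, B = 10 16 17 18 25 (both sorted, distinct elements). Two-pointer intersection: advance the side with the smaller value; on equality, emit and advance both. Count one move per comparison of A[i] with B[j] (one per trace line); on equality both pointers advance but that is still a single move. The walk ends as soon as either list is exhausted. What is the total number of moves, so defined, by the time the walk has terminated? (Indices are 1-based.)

10 moves

i=1 j=1: 5<10, i++
i=2 j=1: 8<10, i++
i=3 j=1: 11>10, j++
i=3 j=2: 11<16, i++
i=4 j=2: 14<16, i++
i=5 j=2: 16==16 emit, i++,j++
i=6 j=3: 18>17, j++
i=6 j=4: 18==18 emit, i++,j++
i=7 j=5: 24<25, i++
i=8 j=5: 26>25, j++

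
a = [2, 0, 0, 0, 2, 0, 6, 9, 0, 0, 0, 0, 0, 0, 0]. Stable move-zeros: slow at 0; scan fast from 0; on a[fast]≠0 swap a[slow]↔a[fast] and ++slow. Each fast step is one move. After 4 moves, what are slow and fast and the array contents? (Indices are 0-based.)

slow=1, fast=4, a=[2, 0, 0, 0, 2, 0, 6, 9, 0, 0, 0, 0, 0, 0, 0]

(s=0,f=0) a[fast]=2≠0 swap→a[0]=2 → slow++,fast++
(s=1,f=1) a[fast]=0 → fast++
(s=1,f=2) a[fast]=0 → fast++
(s=1,f=3) a[fast]=0 → fast++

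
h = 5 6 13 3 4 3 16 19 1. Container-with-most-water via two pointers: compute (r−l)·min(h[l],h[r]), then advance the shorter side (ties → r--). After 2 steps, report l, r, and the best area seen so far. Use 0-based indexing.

[0,8] min(5,1)*8=8 best=8 * → r--
[0,7] min(5,19)*7=35 best=35 * → l++

l=1, r=7, best area=35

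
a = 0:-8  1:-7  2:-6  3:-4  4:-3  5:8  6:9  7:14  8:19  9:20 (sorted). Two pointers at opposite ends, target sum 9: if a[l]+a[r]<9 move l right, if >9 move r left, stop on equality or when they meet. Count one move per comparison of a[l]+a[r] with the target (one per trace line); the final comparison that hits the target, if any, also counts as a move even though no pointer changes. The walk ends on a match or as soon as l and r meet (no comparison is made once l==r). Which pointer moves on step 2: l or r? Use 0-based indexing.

[0,9] -8+20=12 >9 → r--
[0,8] -8+19=11 >9 → r--

r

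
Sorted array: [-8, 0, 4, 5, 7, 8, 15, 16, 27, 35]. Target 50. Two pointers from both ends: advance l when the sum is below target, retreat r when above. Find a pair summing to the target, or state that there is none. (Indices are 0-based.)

(15, 35)

[0,9] -8+35=27 <50 → l++
[1,9] 0+35=35 <50 → l++
[2,9] 4+35=39 <50 → l++
[3,9] 5+35=40 <50 → l++
[4,9] 7+35=42 <50 → l++
[5,9] 8+35=43 <50 → l++
[6,9] 15+35=50 → found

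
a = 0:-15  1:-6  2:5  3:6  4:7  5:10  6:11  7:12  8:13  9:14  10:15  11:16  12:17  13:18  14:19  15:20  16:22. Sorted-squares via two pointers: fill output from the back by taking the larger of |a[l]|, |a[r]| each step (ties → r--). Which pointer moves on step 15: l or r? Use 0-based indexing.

r

[0,16] |-15|<=|22| out[16]=484 → r--
[0,15] |-15|<=|20| out[15]=400 → r--
[0,14] |-15|<=|19| out[14]=361 → r--
[0,13] |-15|<=|18| out[13]=324 → r--
[0,12] |-15|<=|17| out[12]=289 → r--
[0,11] |-15|<=|16| out[11]=256 → r--
[0,10] |-15|<=|15| out[10]=225 → r--
[0,9] |-15|>|14| out[9]=225 → l++
[1,9] |-6|<=|14| out[8]=196 → r--
[1,8] |-6|<=|13| out[7]=169 → r--
[1,7] |-6|<=|12| out[6]=144 → r--
[1,6] |-6|<=|11| out[5]=121 → r--
[1,5] |-6|<=|10| out[4]=100 → r--
[1,4] |-6|<=|7| out[3]=49 → r--
[1,3] |-6|<=|6| out[2]=36 → r--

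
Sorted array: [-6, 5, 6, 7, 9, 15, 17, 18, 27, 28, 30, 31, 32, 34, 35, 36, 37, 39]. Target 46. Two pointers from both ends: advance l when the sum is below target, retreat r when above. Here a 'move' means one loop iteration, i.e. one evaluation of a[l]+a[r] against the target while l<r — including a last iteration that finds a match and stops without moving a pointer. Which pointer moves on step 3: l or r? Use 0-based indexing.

l

[0,17] -6+39=33 <46 → l++
[1,17] 5+39=44 <46 → l++
[2,17] 6+39=45 <46 → l++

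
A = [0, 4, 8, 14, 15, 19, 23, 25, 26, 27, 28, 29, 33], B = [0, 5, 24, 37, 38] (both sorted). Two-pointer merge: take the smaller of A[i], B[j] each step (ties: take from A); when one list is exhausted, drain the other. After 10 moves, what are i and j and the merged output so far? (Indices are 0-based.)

i=7, j=3, merged so far=[0, 0, 4, 5, 8, 14, 15, 19, 23, 24]

[i=0,j=0] A[i]=0<=B[j]=0 take 0 → i++
[i=1,j=0] A[i]=4>B[j]=0 take 0 → j++
[i=1,j=1] A[i]=4<=B[j]=5 take 4 → i++
[i=2,j=1] A[i]=8>B[j]=5 take 5 → j++
[i=2,j=2] A[i]=8<=B[j]=24 take 8 → i++
[i=3,j=2] A[i]=14<=B[j]=24 take 14 → i++
[i=4,j=2] A[i]=15<=B[j]=24 take 15 → i++
[i=5,j=2] A[i]=19<=B[j]=24 take 19 → i++
[i=6,j=2] A[i]=23<=B[j]=24 take 23 → i++
[i=7,j=2] A[i]=25>B[j]=24 take 24 → j++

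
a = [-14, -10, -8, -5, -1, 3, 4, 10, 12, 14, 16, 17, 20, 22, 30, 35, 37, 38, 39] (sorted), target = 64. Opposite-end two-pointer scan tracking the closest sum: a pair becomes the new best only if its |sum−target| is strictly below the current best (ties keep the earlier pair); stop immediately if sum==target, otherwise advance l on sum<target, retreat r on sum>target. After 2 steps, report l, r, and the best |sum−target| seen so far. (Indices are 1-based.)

l=3, r=19, best |Δ|=35

l=1 r=19: -14+39=25 d=39 *, l++
l=2 r=19: -10+39=29 d=35 *, l++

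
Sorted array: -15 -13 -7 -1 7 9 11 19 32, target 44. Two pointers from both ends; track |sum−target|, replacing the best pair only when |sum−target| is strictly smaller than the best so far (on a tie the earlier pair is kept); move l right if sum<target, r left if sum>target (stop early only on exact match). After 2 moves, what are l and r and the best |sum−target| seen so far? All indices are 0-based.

l=2, r=8, best |Δ|=25

l=0 r=8: -15+32=17 d=27 *, l++
l=1 r=8: -13+32=19 d=25 *, l++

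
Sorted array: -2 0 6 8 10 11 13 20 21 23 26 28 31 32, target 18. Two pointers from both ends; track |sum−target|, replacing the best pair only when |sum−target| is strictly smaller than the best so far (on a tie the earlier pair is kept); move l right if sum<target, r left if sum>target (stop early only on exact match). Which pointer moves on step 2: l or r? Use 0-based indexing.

l=0 r=13: -2+32=30 d=12 *, r--
l=0 r=12: -2+31=29 d=11 *, r--

r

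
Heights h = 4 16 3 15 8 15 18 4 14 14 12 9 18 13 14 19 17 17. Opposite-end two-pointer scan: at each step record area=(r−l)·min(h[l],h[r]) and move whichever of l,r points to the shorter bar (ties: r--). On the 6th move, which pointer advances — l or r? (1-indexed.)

l=1 r=18: min(4,17)*17=68 best=68 *, l++
l=2 r=18: min(16,17)*16=256 best=256 *, l++
l=3 r=18: min(3,17)*15=45 best=256, l++
l=4 r=18: min(15,17)*14=210 best=256, l++
l=5 r=18: min(8,17)*13=104 best=256, l++
l=6 r=18: min(15,17)*12=180 best=256, l++

l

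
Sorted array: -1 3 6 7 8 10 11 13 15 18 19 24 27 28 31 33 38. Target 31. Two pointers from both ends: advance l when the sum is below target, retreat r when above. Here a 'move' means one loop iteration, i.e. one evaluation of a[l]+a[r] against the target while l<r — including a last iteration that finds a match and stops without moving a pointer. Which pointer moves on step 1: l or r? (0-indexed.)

r

l=0 r=16: -1+38=37 >31, r--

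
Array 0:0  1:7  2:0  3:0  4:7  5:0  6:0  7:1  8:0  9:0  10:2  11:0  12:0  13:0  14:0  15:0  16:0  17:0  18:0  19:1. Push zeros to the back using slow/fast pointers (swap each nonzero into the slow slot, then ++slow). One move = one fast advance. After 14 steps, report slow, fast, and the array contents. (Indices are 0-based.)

slow=4, fast=14, a=[7, 7, 1, 2, 0, 0, 0, 0, 0, 0, 0, 0, 0, 0, 0, 0, 0, 0, 0, 1]

slow=0 fast=0: a[fast]=0, fast++
slow=0 fast=1: a[fast]=7≠0 swap→a[0]=7, slow++,fast++
slow=1 fast=2: a[fast]=0, fast++
slow=1 fast=3: a[fast]=0, fast++
slow=1 fast=4: a[fast]=7≠0 swap→a[1]=7, slow++,fast++
slow=2 fast=5: a[fast]=0, fast++
slow=2 fast=6: a[fast]=0, fast++
slow=2 fast=7: a[fast]=1≠0 swap→a[2]=1, slow++,fast++
slow=3 fast=8: a[fast]=0, fast++
slow=3 fast=9: a[fast]=0, fast++
slow=3 fast=10: a[fast]=2≠0 swap→a[3]=2, slow++,fast++
slow=4 fast=11: a[fast]=0, fast++
slow=4 fast=12: a[fast]=0, fast++
slow=4 fast=13: a[fast]=0, fast++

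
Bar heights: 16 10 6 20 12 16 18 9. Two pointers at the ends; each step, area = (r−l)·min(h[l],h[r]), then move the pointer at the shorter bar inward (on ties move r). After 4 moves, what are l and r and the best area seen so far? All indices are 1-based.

l=4, r=7, best area=96

[1,8] min(16,9)*7=63 best=63 * → r--
[1,7] min(16,18)*6=96 best=96 * → l++
[2,7] min(10,18)*5=50 best=96 → l++
[3,7] min(6,18)*4=24 best=96 → l++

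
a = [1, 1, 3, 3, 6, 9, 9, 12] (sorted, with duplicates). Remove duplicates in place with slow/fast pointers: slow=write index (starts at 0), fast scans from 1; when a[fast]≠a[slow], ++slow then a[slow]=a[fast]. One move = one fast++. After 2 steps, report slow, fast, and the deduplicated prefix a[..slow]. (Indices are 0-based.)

(s=0,f=1) a[fast]=1=a[slow] dup → fast++
(s=0,f=2) a[fast]=3≠a[slow]=1 write a[1]=3 → slow++,fast++

slow=1, fast=3, prefix=[1, 3]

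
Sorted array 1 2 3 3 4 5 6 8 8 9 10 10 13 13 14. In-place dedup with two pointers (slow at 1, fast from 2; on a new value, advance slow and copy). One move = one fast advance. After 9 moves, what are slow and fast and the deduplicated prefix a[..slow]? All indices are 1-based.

(s=1,f=2) a[fast]=2≠a[slow]=1 write a[2]=2 → slow++,fast++
(s=2,f=3) a[fast]=3≠a[slow]=2 write a[3]=3 → slow++,fast++
(s=3,f=4) a[fast]=3=a[slow] dup → fast++
(s=3,f=5) a[fast]=4≠a[slow]=3 write a[4]=4 → slow++,fast++
(s=4,f=6) a[fast]=5≠a[slow]=4 write a[5]=5 → slow++,fast++
(s=5,f=7) a[fast]=6≠a[slow]=5 write a[6]=6 → slow++,fast++
(s=6,f=8) a[fast]=8≠a[slow]=6 write a[7]=8 → slow++,fast++
(s=7,f=9) a[fast]=8=a[slow] dup → fast++
(s=7,f=10) a[fast]=9≠a[slow]=8 write a[8]=9 → slow++,fast++

slow=8, fast=11, prefix=[1, 2, 3, 4, 5, 6, 8, 9]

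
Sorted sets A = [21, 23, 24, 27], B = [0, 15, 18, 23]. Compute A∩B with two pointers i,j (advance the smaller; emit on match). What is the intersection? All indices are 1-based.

i=1 j=1: 21>0, j++
i=1 j=2: 21>15, j++
i=1 j=3: 21>18, j++
i=1 j=4: 21<23, i++
i=2 j=4: 23==23 emit, i++,j++

intersection = [23]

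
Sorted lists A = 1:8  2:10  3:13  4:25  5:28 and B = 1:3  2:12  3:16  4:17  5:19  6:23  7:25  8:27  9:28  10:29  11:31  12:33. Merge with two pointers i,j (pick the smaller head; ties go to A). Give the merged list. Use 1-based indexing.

[3, 8, 10, 12, 13, 16, 17, 19, 23, 25, 25, 27, 28, 28, 29, 31, 33]

[i=1,j=1] A[i]=8>B[j]=3 take 3 → j++
[i=1,j=2] A[i]=8<=B[j]=12 take 8 → i++
[i=2,j=2] A[i]=10<=B[j]=12 take 10 → i++
[i=3,j=2] A[i]=13>B[j]=12 take 12 → j++
[i=3,j=3] A[i]=13<=B[j]=16 take 13 → i++
[i=4,j=3] A[i]=25>B[j]=16 take 16 → j++
[i=4,j=4] A[i]=25>B[j]=17 take 17 → j++
[i=4,j=5] A[i]=25>B[j]=19 take 19 → j++
[i=4,j=6] A[i]=25>B[j]=23 take 23 → j++
[i=4,j=7] A[i]=25<=B[j]=25 take 25 → i++
[i=5,j=7] A[i]=28>B[j]=25 take 25 → j++
[i=5,j=8] A[i]=28>B[j]=27 take 27 → j++
[i=5,j=9] A[i]=28<=B[j]=28 take 28 → i++
[i=6,j=9] A done, take B[j]=28 → j++
[i=6,j=10] A done, take B[j]=29 → j++
[i=6,j=11] A done, take B[j]=31 → j++
[i=6,j=12] A done, take B[j]=33 → j++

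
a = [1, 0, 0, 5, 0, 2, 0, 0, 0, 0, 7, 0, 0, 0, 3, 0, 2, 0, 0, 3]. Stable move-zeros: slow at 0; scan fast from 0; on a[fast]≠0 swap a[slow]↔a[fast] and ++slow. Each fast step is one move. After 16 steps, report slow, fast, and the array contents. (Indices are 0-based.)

slow=5, fast=16, a=[1, 5, 2, 7, 3, 0, 0, 0, 0, 0, 0, 0, 0, 0, 0, 0, 2, 0, 0, 3]

slow=0 fast=0: a[fast]=1≠0 swap→a[0]=1, slow++,fast++
slow=1 fast=1: a[fast]=0, fast++
slow=1 fast=2: a[fast]=0, fast++
slow=1 fast=3: a[fast]=5≠0 swap→a[1]=5, slow++,fast++
slow=2 fast=4: a[fast]=0, fast++
slow=2 fast=5: a[fast]=2≠0 swap→a[2]=2, slow++,fast++
slow=3 fast=6: a[fast]=0, fast++
slow=3 fast=7: a[fast]=0, fast++
slow=3 fast=8: a[fast]=0, fast++
slow=3 fast=9: a[fast]=0, fast++
slow=3 fast=10: a[fast]=7≠0 swap→a[3]=7, slow++,fast++
slow=4 fast=11: a[fast]=0, fast++
slow=4 fast=12: a[fast]=0, fast++
slow=4 fast=13: a[fast]=0, fast++
slow=4 fast=14: a[fast]=3≠0 swap→a[4]=3, slow++,fast++
slow=5 fast=15: a[fast]=0, fast++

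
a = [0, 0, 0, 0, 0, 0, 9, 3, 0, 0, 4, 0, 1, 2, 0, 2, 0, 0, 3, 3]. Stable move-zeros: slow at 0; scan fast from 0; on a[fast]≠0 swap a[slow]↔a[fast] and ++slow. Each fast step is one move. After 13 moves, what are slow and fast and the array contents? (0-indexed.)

slow=4, fast=13, a=[9, 3, 4, 1, 0, 0, 0, 0, 0, 0, 0, 0, 0, 2, 0, 2, 0, 0, 3, 3]

slow=0 fast=0: a[fast]=0, fast++
slow=0 fast=1: a[fast]=0, fast++
slow=0 fast=2: a[fast]=0, fast++
slow=0 fast=3: a[fast]=0, fast++
slow=0 fast=4: a[fast]=0, fast++
slow=0 fast=5: a[fast]=0, fast++
slow=0 fast=6: a[fast]=9≠0 swap→a[0]=9, slow++,fast++
slow=1 fast=7: a[fast]=3≠0 swap→a[1]=3, slow++,fast++
slow=2 fast=8: a[fast]=0, fast++
slow=2 fast=9: a[fast]=0, fast++
slow=2 fast=10: a[fast]=4≠0 swap→a[2]=4, slow++,fast++
slow=3 fast=11: a[fast]=0, fast++
slow=3 fast=12: a[fast]=1≠0 swap→a[3]=1, slow++,fast++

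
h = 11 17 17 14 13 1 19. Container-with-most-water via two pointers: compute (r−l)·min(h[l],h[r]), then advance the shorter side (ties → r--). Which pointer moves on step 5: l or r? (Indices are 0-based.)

l

l=0 r=6: min(11,19)*6=66 best=66 *, l++
l=1 r=6: min(17,19)*5=85 best=85 *, l++
l=2 r=6: min(17,19)*4=68 best=85, l++
l=3 r=6: min(14,19)*3=42 best=85, l++
l=4 r=6: min(13,19)*2=26 best=85, l++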